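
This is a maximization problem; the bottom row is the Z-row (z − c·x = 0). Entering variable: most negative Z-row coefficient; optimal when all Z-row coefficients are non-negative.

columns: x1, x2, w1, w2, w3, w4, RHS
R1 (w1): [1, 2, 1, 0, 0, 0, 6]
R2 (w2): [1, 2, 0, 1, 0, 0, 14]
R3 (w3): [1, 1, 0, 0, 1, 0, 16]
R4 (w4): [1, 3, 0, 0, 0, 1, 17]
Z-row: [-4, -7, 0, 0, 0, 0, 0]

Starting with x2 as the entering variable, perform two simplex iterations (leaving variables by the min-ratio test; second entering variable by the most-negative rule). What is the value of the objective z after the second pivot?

Ratio test on column x2 — row 1: 6/2 = 3; row 2: 14/2 = 7; row 3: 16/1 = 16; row 4: 17/3 = 17/3. Minimum is 3 at row 1 (w1 leaves); pivot element 2.
Pivot on row 1; the Z-row RHS becomes 0 − (-7)·3 = 21.
Next entering variable (most negative Z-row entry -1/2): x1.
Ratio test on column x1 — row 1: 3/(1/2) = 6; row 2: entry 0 ≤ 0; row 3: 13/(1/2) = 26; row 4: entry -1/2 ≤ 0. Minimum is 6 at row 1 (x2 leaves); pivot element 1/2.
After the second pivot the Z-row RHS is 21 − (-1/2)·6 = 24.

24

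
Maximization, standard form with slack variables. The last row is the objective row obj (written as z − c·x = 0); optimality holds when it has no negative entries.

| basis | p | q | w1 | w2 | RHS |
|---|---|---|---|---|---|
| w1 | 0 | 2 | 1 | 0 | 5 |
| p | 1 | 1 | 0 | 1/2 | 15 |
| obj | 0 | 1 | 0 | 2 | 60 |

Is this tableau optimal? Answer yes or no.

Every obj-row coefficient is ≥ 0, so the tableau is optimal.

yes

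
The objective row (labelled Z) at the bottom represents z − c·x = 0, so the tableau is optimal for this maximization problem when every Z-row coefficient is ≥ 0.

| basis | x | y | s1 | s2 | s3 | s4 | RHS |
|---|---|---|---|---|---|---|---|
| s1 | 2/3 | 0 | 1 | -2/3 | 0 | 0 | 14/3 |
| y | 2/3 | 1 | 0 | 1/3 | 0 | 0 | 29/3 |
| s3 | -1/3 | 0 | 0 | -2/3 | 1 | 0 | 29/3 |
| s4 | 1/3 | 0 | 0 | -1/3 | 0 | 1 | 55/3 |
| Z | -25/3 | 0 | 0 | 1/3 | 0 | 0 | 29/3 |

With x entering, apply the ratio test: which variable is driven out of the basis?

s1

Column x entries and ratios — s1: (14/3)/(2/3) = 7; y: (29/3)/(2/3) = 29/2; s3: -1/3 ≤ 0, skip; s4: (55/3)/(1/3) = 55.
Smallest ratio is 7 in the row of s1, so s1 leaves.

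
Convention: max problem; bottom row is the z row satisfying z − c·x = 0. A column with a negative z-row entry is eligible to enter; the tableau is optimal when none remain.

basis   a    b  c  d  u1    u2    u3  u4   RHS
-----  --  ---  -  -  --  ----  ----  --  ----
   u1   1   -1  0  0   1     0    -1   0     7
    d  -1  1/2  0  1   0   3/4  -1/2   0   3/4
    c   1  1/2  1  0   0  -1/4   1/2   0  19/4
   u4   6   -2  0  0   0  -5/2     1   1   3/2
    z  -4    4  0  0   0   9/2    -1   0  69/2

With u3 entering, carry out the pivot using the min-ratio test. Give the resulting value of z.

36

Ratio test on column u3 — row 1: entry -1 ≤ 0; row 2: entry -1/2 ≤ 0; row 3: (19/4)/(1/2) = 19/2; row 4: (3/2)/1 = 3/2. Minimum is 3/2 at row 4 (u4 leaves); pivot element 1.
Pivot on row 4; the z-row RHS becomes 69/2 − (-1)·(3/2) = 36.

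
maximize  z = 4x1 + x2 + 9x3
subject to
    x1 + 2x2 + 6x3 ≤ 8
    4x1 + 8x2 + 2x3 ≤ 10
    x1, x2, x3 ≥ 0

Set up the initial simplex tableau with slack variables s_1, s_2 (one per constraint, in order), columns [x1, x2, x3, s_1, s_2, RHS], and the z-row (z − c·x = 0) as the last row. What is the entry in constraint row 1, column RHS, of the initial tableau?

The RHS of constraint 1 is b_1 = 8.

8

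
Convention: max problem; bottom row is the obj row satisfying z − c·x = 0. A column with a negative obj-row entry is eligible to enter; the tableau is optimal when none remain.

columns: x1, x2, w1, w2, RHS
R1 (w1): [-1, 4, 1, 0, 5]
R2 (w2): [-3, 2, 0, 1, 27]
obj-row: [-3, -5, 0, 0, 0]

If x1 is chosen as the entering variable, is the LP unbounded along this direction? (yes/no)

Every constraint-row entry in column x1 is ≤ 0, so increasing x1 is unbounded.

yes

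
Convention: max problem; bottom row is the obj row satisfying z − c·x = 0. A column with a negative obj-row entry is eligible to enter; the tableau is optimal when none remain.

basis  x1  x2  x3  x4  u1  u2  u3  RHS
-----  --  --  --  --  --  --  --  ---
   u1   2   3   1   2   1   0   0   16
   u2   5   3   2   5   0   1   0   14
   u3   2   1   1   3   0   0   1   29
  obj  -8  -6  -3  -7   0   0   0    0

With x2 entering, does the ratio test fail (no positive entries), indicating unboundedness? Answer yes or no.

no

Column x2 has positive entries in row(s) 1, 2, 3, so the ratio test bounds it — not unbounded.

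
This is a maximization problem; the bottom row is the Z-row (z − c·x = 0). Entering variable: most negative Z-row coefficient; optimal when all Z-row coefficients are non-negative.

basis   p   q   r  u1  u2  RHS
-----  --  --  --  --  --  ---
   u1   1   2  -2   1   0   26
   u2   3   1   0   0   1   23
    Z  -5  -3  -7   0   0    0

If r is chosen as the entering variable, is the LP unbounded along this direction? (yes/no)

yes

Every constraint-row entry in column r is ≤ 0, so increasing r is unbounded.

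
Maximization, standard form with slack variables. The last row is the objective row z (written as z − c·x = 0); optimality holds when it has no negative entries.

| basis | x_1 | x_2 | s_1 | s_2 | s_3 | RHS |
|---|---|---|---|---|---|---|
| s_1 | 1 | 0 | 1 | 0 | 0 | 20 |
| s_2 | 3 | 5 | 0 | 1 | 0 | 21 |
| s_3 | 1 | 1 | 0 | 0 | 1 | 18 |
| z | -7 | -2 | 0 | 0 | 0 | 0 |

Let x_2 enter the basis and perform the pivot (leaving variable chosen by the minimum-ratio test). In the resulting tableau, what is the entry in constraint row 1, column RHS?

Ratio test on column x_2 — row 1: entry 0 ≤ 0; row 2: 21/5 = 21/5; row 3: 18/1 = 18. Minimum is 21/5 at row 2 (s_2 leaves); pivot element 5.
Divide row 2 by 5; eliminate column x_2 from the other rows.
Row 1 update in column RHS: 20 − 0·(21/5) = 20.

20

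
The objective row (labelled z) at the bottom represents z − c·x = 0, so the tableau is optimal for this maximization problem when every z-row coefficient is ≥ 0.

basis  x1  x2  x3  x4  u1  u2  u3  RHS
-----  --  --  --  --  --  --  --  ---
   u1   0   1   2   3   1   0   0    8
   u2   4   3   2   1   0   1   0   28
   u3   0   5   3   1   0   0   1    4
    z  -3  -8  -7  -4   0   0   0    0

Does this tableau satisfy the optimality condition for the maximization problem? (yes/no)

no

The z-row has a negative entry -8 in column x2, so it is not optimal.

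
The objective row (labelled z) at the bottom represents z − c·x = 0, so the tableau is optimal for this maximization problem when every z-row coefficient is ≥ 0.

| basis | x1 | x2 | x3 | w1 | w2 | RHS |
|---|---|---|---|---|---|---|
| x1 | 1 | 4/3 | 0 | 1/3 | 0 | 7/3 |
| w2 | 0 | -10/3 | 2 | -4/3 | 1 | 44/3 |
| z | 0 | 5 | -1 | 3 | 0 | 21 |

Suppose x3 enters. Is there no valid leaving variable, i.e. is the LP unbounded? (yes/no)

Column x3 has positive entries in row(s) 2, so the ratio test bounds it — not unbounded.

no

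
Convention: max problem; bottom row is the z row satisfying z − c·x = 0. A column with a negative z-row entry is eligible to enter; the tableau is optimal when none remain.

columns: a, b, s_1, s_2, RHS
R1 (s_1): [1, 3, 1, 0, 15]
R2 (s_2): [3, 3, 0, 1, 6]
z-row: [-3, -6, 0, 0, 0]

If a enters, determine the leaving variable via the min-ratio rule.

Column a entries and ratios — s_1: 15/1 = 15; s_2: 6/3 = 2.
Smallest ratio is 2 in the row of s_2, so s_2 leaves.

s_2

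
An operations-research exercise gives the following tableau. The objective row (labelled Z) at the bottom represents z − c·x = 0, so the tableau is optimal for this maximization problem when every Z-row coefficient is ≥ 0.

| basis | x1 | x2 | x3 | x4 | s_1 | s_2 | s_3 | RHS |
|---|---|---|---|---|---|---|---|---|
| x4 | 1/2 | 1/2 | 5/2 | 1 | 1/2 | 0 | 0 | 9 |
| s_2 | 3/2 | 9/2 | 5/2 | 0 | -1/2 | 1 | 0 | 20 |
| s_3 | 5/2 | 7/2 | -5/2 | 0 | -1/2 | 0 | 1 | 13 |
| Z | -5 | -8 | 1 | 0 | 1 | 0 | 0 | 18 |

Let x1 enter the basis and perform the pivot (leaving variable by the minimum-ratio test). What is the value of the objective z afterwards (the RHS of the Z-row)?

Ratio test on column x1 — row 1: 9/(1/2) = 18; row 2: 20/(3/2) = 40/3; row 3: 13/(5/2) = 26/5. Minimum is 26/5 at row 3 (s_3 leaves); pivot element 5/2.
Pivot on row 3; the Z-row RHS becomes 18 − (-5)·(26/5) = 44.

44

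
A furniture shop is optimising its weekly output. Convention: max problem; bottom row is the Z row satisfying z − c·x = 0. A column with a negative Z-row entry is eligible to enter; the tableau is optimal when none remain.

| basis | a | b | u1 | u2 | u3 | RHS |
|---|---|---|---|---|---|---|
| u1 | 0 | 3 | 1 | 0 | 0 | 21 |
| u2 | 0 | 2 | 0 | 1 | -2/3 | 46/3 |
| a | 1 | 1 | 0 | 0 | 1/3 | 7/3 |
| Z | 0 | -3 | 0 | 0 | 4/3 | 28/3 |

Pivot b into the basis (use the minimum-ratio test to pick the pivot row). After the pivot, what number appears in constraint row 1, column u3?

Ratio test on column b — row 1: 21/3 = 7; row 2: (46/3)/2 = 23/3; row 3: (7/3)/1 = 7/3. Minimum is 7/3 at row 3 (a leaves); pivot element 1.
Divide row 3 by 1; eliminate column b from the other rows.
Row 1 update in column u3: 0 − 3·(1/3) = -1.

-1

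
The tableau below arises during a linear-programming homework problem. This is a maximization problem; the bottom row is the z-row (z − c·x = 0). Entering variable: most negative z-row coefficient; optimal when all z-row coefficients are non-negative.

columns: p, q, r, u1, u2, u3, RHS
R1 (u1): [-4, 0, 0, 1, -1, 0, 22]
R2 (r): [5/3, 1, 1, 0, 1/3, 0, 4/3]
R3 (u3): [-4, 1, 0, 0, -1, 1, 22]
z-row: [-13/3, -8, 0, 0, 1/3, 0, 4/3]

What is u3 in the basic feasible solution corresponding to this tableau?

u3 is basic (row 3); its value is the RHS of that row, 22.

22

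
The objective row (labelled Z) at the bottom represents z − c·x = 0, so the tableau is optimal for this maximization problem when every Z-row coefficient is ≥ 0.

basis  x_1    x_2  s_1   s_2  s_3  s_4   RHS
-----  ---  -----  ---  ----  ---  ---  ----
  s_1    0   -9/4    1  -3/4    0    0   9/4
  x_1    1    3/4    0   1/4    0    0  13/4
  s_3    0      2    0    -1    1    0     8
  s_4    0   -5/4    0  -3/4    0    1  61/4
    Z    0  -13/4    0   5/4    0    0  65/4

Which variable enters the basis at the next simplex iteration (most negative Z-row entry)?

x_2

Negative Z-row entries: x_2: -13/4.
The most negative is -13/4 in column x_2, so x_2 enters.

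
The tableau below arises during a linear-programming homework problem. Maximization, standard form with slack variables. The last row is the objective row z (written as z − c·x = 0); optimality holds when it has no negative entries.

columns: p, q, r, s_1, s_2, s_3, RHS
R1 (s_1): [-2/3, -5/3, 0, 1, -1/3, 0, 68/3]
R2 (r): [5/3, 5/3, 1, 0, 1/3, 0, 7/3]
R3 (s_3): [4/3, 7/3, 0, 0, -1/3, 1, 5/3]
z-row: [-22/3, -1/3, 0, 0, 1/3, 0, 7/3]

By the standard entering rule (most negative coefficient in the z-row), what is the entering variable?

Negative z-row entries: p: -22/3, q: -1/3.
The most negative is -22/3 in column p, so p enters.

p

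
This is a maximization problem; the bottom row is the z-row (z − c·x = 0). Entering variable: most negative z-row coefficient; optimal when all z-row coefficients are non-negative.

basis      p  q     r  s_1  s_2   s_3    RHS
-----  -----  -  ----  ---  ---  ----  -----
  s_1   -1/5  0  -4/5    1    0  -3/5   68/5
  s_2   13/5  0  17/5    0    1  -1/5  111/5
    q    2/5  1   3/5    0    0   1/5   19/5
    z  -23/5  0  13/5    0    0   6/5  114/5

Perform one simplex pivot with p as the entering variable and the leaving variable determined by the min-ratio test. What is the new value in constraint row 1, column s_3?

Ratio test on column p — row 1: entry -1/5 ≤ 0; row 2: (111/5)/(13/5) = 111/13; row 3: (19/5)/(2/5) = 19/2. Minimum is 111/13 at row 2 (s_2 leaves); pivot element 13/5.
Divide row 2 by 13/5; eliminate column p from the other rows.
Row 1 update in column s_3: -3/5 − (-1/5)·(-1/13) = -8/13.

-8/13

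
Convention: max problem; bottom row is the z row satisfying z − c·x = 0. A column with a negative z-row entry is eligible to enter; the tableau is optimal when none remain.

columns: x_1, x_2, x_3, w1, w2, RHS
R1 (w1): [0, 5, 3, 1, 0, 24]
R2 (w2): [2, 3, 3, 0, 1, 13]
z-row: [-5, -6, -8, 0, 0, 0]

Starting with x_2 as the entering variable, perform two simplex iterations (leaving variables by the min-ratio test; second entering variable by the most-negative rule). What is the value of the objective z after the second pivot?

Ratio test on column x_2 — row 1: 24/5 = 24/5; row 2: 13/3 = 13/3. Minimum is 13/3 at row 2 (w2 leaves); pivot element 3.
Pivot on row 2; the z-row RHS becomes 0 − (-6)·(13/3) = 26.
Next entering variable (most negative z-row entry -2): x_3.
Ratio test on column x_3 — row 1: entry -2 ≤ 0; row 2: (13/3)/1 = 13/3. Minimum is 13/3 at row 2 (x_2 leaves); pivot element 1.
After the second pivot the z-row RHS is 26 − (-2)·(13/3) = 104/3.

104/3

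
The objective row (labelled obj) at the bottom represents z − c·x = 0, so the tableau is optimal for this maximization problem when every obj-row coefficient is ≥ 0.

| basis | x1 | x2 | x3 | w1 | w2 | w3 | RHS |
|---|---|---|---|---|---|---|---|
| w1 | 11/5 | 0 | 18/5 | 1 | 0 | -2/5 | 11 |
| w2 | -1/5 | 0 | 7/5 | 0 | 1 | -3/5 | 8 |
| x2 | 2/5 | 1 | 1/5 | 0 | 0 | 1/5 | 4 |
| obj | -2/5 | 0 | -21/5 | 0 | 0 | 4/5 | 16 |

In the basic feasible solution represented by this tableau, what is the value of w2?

8

w2 is basic (row 2); its value is the RHS of that row, 8.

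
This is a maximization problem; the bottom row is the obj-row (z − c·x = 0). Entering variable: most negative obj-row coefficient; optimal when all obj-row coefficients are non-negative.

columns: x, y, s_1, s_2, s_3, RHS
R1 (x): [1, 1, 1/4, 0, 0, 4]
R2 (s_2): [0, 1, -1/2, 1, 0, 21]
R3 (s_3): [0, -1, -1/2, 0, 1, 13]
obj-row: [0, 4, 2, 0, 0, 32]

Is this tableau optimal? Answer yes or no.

yes

Every obj-row coefficient is ≥ 0, so the tableau is optimal.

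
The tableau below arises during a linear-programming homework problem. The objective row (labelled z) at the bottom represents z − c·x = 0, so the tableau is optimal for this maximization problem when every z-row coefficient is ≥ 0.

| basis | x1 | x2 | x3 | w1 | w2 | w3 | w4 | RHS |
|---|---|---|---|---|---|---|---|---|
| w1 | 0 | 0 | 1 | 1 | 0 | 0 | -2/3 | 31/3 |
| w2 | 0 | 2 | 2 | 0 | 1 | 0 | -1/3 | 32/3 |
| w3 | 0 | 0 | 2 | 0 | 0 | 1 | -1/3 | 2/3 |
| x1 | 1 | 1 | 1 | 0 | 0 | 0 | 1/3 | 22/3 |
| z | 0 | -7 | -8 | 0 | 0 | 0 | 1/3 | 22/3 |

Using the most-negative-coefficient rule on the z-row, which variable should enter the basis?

Negative z-row entries: x2: -7, x3: -8.
The most negative is -8 in column x3, so x3 enters.

x3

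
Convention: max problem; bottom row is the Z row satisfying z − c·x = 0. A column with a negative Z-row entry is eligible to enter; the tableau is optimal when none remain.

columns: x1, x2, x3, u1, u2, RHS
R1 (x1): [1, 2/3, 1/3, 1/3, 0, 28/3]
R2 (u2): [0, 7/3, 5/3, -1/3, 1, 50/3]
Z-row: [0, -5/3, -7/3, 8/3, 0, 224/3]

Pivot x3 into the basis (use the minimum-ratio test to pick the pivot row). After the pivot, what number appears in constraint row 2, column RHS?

10

Ratio test on column x3 — row 1: (28/3)/(1/3) = 28; row 2: (50/3)/(5/3) = 10. Minimum is 10 at row 2 (u2 leaves); pivot element 5/3.
Divide row 2 by 5/3; eliminate column x3 from the other rows.
In the new row 2, the RHS entry is the old entry divided by the pivot: (50/3)/(5/3) = 10.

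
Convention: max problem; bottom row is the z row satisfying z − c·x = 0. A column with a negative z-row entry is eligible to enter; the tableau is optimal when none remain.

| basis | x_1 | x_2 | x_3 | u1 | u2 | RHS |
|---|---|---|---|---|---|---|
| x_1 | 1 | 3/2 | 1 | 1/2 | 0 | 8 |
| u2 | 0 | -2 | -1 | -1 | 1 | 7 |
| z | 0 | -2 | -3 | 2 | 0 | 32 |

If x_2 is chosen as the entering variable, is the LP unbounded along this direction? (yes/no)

Column x_2 has positive entries in row(s) 1, so the ratio test bounds it — not unbounded.

no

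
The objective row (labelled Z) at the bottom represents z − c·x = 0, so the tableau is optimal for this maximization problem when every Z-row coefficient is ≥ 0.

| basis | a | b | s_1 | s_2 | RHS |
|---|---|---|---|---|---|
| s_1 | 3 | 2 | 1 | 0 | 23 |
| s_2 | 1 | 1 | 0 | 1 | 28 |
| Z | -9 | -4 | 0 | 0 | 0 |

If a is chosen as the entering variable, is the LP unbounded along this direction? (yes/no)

Column a has positive entries in row(s) 1, 2, so the ratio test bounds it — not unbounded.

no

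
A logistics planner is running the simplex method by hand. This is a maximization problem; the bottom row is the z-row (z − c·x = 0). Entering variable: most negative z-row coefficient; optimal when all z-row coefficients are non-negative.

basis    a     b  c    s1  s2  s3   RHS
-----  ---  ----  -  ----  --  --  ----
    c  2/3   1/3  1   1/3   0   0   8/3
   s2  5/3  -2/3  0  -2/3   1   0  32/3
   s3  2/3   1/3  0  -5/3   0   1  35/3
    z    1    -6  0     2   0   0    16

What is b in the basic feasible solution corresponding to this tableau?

0

b is not in the basis, so in the current basic feasible solution b = 0.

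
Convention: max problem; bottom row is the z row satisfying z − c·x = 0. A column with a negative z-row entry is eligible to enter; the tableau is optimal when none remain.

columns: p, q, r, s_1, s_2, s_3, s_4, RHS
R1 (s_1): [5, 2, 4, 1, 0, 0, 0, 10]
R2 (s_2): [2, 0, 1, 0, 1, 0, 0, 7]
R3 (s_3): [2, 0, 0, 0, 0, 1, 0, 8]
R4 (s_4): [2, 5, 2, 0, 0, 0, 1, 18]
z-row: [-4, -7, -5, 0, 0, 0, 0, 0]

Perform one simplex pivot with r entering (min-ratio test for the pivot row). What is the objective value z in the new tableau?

25/2

Ratio test on column r — row 1: 10/4 = 5/2; row 2: 7/1 = 7; row 3: entry 0 ≤ 0; row 4: 18/2 = 9. Minimum is 5/2 at row 1 (s_1 leaves); pivot element 4.
Pivot on row 1; the z-row RHS becomes 0 − (-5)·(5/2) = 25/2.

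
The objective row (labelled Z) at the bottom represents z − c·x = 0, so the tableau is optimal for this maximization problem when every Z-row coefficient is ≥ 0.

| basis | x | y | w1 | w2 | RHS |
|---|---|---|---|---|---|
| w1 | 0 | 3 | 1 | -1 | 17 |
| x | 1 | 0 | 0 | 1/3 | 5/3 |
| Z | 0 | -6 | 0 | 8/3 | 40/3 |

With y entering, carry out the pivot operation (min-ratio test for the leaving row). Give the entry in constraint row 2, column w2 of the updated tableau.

1/3

Ratio test on column y — row 1: 17/3 = 17/3; row 2: entry 0 ≤ 0. Minimum is 17/3 at row 1 (w1 leaves); pivot element 3.
Divide row 1 by 3; eliminate column y from the other rows.
Row 2 update in column w2: 1/3 − 0·(-1/3) = 1/3.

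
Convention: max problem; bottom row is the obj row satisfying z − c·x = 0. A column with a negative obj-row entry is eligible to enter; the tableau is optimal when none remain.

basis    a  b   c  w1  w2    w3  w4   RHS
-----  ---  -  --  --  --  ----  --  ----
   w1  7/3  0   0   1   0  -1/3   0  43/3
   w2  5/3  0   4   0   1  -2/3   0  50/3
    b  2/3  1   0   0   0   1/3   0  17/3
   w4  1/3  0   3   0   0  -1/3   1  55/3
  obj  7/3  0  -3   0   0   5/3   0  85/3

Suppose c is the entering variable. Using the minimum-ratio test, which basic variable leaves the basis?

w2

Column c entries and ratios — w1: 0 ≤ 0, skip; w2: (50/3)/4 = 25/6; b: 0 ≤ 0, skip; w4: (55/3)/3 = 55/9.
Smallest ratio is 25/6 in the row of w2, so w2 leaves.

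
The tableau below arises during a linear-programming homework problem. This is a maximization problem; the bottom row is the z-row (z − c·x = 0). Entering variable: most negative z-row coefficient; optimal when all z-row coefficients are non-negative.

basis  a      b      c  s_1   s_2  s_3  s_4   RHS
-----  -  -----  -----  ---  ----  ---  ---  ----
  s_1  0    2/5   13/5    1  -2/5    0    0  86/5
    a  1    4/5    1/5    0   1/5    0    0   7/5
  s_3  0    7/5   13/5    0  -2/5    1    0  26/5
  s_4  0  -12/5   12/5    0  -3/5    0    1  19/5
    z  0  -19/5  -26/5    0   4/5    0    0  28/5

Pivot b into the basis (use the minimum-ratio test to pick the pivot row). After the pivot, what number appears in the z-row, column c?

Ratio test on column b — row 1: (86/5)/(2/5) = 43; row 2: (7/5)/(4/5) = 7/4; row 3: (26/5)/(7/5) = 26/7; row 4: entry -12/5 ≤ 0. Minimum is 7/4 at row 2 (a leaves); pivot element 4/5.
Divide row 2 by 4/5; eliminate column b from the other rows.
z-row update in column c: -26/5 − (-19/5)·(1/4) = -17/4.

-17/4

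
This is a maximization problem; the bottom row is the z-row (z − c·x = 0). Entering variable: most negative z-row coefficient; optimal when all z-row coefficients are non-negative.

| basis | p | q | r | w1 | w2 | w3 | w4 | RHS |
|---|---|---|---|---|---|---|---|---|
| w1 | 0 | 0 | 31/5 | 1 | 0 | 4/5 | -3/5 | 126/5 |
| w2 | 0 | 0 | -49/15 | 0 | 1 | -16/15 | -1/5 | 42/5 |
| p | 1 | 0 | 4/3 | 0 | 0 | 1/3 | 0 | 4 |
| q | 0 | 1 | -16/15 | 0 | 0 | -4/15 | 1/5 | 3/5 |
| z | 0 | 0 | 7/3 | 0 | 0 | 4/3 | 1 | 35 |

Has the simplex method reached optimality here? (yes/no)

Every z-row coefficient is ≥ 0, so the tableau is optimal.

yes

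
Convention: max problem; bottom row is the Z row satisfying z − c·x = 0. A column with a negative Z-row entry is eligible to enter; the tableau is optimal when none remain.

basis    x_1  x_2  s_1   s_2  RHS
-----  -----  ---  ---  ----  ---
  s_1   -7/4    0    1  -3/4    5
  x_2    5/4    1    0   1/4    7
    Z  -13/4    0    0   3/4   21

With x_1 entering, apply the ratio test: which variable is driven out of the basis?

x_2

Column x_1 entries and ratios — s_1: -7/4 ≤ 0, skip; x_2: 7/(5/4) = 28/5.
Smallest ratio is 28/5 in the row of x_2, so x_2 leaves.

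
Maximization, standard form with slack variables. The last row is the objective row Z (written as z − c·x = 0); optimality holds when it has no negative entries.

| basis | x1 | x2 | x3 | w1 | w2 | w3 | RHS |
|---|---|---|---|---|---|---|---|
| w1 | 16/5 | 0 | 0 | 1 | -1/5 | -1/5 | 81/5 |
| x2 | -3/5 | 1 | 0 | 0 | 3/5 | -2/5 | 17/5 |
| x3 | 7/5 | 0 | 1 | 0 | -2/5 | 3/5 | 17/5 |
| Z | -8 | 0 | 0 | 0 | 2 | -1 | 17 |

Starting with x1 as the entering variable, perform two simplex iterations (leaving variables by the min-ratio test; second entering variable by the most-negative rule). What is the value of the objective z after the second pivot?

Ratio test on column x1 — row 1: (81/5)/(16/5) = 81/16; row 2: entry -3/5 ≤ 0; row 3: (17/5)/(7/5) = 17/7. Minimum is 17/7 at row 3 (x3 leaves); pivot element 7/5.
Pivot on row 3; the Z-row RHS becomes 17 − (-8)·(17/7) = 255/7.
Next entering variable (most negative Z-row entry -2/7): w2.
Ratio test on column w2 — row 1: (59/7)/(5/7) = 59/5; row 2: (34/7)/(3/7) = 34/3; row 3: entry -2/7 ≤ 0. Minimum is 34/3 at row 2 (x2 leaves); pivot element 3/7.
After the second pivot the Z-row RHS is 255/7 − (-2/7)·(34/3) = 119/3.

119/3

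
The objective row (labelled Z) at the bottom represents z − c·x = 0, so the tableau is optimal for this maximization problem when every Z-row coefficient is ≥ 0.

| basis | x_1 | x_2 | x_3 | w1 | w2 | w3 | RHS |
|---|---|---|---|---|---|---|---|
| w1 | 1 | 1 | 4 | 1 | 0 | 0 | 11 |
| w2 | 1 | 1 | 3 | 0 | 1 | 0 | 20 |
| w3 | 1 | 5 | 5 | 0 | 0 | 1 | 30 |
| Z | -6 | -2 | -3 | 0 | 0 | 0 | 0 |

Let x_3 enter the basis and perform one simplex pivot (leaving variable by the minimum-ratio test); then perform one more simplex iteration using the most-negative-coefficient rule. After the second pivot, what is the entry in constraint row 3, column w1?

Ratio test on column x_3 — row 1: 11/4 = 11/4; row 2: 20/3 = 20/3; row 3: 30/5 = 6. Minimum is 11/4 at row 1 (w1 leaves); pivot element 4.
Divide row 1 by 4; eliminate column x_3 from the other rows.
Second iteration: most negative Z-row entry is -21/4 in column x_1, so x_1 enters.
Ratio test on column x_1 — row 1: (11/4)/(1/4) = 11; row 2: (47/4)/(1/4) = 47; row 3: entry -1/4 ≤ 0. Minimum is 11 at row 1 (x_3 leaves); pivot element 1/4.
Divide row 1 by 1/4; eliminate column x_1 from the other rows.
After both pivots, the entry at constraint row 3, column w1 is -1.

-1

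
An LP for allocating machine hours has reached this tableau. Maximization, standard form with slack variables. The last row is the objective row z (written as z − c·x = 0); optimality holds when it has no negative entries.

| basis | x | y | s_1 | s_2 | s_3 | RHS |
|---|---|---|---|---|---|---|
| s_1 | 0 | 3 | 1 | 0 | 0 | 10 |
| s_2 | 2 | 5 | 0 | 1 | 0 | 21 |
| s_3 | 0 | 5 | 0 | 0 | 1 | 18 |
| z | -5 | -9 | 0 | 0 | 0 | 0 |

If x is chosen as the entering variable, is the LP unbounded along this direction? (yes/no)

no

Column x has positive entries in row(s) 2, so the ratio test bounds it — not unbounded.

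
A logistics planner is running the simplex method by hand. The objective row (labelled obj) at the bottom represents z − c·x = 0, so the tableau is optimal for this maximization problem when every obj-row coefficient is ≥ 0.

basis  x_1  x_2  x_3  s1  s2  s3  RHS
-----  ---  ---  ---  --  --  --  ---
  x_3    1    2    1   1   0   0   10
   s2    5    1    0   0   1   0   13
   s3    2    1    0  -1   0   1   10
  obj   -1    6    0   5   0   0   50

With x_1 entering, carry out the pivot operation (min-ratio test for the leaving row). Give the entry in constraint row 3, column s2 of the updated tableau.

Ratio test on column x_1 — row 1: 10/1 = 10; row 2: 13/5 = 13/5; row 3: 10/2 = 5. Minimum is 13/5 at row 2 (s2 leaves); pivot element 5.
Divide row 2 by 5; eliminate column x_1 from the other rows.
Row 3 update in column s2: 0 − 2·(1/5) = -2/5.

-2/5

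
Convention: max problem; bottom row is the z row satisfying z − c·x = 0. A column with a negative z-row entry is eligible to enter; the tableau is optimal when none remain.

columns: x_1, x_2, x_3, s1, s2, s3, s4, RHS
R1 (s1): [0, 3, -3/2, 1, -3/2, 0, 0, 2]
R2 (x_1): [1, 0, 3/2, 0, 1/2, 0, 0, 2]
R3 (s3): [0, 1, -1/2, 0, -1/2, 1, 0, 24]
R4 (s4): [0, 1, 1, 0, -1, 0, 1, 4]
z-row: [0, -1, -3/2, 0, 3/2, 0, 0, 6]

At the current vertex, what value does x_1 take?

2

x_1 is basic (row 2); its value is the RHS of that row, 2.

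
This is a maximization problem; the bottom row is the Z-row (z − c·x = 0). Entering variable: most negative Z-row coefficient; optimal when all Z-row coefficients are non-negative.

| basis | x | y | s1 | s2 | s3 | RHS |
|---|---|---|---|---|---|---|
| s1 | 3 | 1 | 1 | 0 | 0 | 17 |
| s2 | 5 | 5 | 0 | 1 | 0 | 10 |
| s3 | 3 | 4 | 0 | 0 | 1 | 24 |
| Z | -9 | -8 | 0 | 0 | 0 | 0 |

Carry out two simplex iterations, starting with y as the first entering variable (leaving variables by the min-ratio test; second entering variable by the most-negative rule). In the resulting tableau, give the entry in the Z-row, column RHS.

18

Ratio test on column y — row 1: 17/1 = 17; row 2: 10/5 = 2; row 3: 24/4 = 6. Minimum is 2 at row 2 (s2 leaves); pivot element 5.
Divide row 2 by 5; eliminate column y from the other rows.
Second iteration: most negative Z-row entry is -1 in column x, so x enters.
Ratio test on column x — row 1: 15/2 = 15/2; row 2: 2/1 = 2; row 3: entry -1 ≤ 0. Minimum is 2 at row 2 (y leaves); pivot element 1.
Divide row 2 by 1; eliminate column x from the other rows.
After both pivots, the entry at the Z-row, column RHS is 18.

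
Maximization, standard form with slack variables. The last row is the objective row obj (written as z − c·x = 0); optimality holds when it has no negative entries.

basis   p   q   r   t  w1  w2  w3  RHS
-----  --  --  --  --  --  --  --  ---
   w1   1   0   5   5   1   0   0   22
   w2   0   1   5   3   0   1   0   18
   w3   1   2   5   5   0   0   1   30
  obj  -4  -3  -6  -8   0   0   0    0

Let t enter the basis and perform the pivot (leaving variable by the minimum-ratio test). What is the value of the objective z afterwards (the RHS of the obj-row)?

Ratio test on column t — row 1: 22/5 = 22/5; row 2: 18/3 = 6; row 3: 30/5 = 6. Minimum is 22/5 at row 1 (w1 leaves); pivot element 5.
Pivot on row 1; the obj-row RHS becomes 0 − (-8)·(22/5) = 176/5.

176/5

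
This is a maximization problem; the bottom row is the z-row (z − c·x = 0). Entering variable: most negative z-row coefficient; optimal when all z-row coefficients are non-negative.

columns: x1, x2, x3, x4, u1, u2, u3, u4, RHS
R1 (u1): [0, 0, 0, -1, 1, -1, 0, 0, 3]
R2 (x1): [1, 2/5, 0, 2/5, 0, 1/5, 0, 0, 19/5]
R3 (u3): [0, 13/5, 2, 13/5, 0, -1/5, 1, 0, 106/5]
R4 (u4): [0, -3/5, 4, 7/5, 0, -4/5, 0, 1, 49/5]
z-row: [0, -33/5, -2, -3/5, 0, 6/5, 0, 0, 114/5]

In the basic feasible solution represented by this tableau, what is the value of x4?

x4 is not in the basis, so in the current basic feasible solution x4 = 0.

0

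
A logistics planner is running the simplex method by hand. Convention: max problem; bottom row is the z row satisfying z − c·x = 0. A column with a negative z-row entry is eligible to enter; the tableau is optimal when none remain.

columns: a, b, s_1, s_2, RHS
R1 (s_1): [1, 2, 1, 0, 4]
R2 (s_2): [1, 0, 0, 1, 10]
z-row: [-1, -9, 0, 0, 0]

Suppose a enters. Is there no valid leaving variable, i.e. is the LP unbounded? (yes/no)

no

Column a has positive entries in row(s) 1, 2, so the ratio test bounds it — not unbounded.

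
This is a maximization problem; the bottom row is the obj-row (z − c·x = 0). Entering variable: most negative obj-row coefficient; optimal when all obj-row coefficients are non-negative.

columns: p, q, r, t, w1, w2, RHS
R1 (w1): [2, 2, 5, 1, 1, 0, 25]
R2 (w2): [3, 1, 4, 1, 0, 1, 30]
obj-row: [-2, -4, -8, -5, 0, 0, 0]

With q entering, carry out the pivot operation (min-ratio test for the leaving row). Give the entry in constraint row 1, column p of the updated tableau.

1

Ratio test on column q — row 1: 25/2 = 25/2; row 2: 30/1 = 30. Minimum is 25/2 at row 1 (w1 leaves); pivot element 2.
Divide row 1 by 2; eliminate column q from the other rows.
In the new row 1, the p entry is the old entry divided by the pivot: 2/2 = 1.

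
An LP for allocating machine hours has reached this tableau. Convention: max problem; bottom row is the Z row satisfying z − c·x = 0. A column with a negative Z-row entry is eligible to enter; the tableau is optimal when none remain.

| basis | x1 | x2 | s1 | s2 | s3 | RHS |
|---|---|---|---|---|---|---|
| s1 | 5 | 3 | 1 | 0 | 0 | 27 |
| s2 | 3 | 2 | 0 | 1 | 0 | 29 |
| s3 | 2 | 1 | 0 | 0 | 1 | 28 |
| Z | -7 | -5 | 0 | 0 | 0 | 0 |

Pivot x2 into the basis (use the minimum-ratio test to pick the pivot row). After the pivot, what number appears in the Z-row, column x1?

Ratio test on column x2 — row 1: 27/3 = 9; row 2: 29/2 = 29/2; row 3: 28/1 = 28. Minimum is 9 at row 1 (s1 leaves); pivot element 3.
Divide row 1 by 3; eliminate column x2 from the other rows.
Z-row update in column x1: -7 − (-5)·(5/3) = 4/3.

4/3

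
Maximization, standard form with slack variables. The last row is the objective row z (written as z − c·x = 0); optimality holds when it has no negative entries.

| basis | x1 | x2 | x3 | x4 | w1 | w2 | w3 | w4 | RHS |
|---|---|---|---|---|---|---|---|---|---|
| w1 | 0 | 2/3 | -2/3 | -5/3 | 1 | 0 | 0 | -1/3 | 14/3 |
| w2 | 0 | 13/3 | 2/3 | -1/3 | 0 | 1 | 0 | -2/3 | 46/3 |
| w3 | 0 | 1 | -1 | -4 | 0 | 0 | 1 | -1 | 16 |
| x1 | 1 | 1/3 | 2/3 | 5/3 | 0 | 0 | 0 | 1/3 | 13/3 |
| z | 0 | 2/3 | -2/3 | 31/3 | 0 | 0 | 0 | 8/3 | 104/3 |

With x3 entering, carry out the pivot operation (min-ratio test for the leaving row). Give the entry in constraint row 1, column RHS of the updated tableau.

9

Ratio test on column x3 — row 1: entry -2/3 ≤ 0; row 2: (46/3)/(2/3) = 23; row 3: entry -1 ≤ 0; row 4: (13/3)/(2/3) = 13/2. Minimum is 13/2 at row 4 (x1 leaves); pivot element 2/3.
Divide row 4 by 2/3; eliminate column x3 from the other rows.
Row 1 update in column RHS: 14/3 − (-2/3)·(13/2) = 9.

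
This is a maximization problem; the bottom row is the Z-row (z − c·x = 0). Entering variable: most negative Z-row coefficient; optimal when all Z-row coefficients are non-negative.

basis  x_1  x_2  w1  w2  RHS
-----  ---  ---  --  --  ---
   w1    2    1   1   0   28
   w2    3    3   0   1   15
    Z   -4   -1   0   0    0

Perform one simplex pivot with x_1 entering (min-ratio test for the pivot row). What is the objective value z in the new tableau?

20

Ratio test on column x_1 — row 1: 28/2 = 14; row 2: 15/3 = 5. Minimum is 5 at row 2 (w2 leaves); pivot element 3.
Pivot on row 2; the Z-row RHS becomes 0 − (-4)·5 = 20.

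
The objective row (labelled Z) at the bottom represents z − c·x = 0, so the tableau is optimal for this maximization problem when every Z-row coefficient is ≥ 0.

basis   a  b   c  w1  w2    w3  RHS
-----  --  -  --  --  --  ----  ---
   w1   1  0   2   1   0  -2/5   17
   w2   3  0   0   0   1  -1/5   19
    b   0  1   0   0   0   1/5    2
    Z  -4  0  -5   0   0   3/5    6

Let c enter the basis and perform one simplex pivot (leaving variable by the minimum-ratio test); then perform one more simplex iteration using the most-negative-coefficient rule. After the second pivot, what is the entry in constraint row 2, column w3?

-1/15

Ratio test on column c — row 1: 17/2 = 17/2; row 2: entry 0 ≤ 0; row 3: entry 0 ≤ 0. Minimum is 17/2 at row 1 (w1 leaves); pivot element 2.
Divide row 1 by 2; eliminate column c from the other rows.
Second iteration: most negative Z-row entry is -3/2 in column a, so a enters.
Ratio test on column a — row 1: (17/2)/(1/2) = 17; row 2: 19/3 = 19/3; row 3: entry 0 ≤ 0. Minimum is 19/3 at row 2 (w2 leaves); pivot element 3.
Divide row 2 by 3; eliminate column a from the other rows.
After both pivots, the entry at constraint row 2, column w3 is -1/15.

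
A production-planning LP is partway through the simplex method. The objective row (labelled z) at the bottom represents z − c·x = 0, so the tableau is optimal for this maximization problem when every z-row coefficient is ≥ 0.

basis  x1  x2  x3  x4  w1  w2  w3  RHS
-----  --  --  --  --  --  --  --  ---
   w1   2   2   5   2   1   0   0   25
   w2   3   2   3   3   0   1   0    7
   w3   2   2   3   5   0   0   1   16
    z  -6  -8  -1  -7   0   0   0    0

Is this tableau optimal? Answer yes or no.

The z-row has a negative entry -8 in column x2, so it is not optimal.

no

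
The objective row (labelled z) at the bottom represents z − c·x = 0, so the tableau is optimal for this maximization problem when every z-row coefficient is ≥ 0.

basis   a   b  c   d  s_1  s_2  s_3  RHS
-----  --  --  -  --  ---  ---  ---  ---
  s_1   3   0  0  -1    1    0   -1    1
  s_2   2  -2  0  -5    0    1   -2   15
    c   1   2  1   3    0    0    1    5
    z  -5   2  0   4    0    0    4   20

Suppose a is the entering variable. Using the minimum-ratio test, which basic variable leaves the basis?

Column a entries and ratios — s_1: 1/3 = 1/3; s_2: 15/2 = 15/2; c: 5/1 = 5.
Smallest ratio is 1/3 in the row of s_1, so s_1 leaves.

s_1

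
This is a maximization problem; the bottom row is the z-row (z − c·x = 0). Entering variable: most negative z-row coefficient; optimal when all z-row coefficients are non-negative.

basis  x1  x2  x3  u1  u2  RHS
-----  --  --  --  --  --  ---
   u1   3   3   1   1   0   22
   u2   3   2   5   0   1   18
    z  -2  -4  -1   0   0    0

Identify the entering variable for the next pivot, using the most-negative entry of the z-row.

x2

Negative z-row entries: x1: -2, x2: -4, x3: -1.
The most negative is -4 in column x2, so x2 enters.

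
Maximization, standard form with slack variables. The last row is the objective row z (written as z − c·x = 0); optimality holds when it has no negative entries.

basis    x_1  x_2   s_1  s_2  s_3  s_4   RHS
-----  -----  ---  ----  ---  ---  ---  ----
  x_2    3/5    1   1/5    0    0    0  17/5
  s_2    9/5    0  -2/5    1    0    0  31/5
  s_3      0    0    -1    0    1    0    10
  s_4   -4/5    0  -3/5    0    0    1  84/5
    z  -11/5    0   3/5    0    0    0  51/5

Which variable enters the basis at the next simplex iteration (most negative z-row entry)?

Negative z-row entries: x_1: -11/5.
The most negative is -11/5 in column x_1, so x_1 enters.

x_1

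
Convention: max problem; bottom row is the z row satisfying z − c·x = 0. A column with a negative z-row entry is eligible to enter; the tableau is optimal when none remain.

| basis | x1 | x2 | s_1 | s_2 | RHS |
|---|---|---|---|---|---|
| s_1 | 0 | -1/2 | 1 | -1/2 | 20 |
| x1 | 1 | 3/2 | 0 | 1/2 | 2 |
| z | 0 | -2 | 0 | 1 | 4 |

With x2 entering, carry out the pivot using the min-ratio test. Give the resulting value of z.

Ratio test on column x2 — row 1: entry -1/2 ≤ 0; row 2: 2/(3/2) = 4/3. Minimum is 4/3 at row 2 (x1 leaves); pivot element 3/2.
Pivot on row 2; the z-row RHS becomes 4 − (-2)·(4/3) = 20/3.

20/3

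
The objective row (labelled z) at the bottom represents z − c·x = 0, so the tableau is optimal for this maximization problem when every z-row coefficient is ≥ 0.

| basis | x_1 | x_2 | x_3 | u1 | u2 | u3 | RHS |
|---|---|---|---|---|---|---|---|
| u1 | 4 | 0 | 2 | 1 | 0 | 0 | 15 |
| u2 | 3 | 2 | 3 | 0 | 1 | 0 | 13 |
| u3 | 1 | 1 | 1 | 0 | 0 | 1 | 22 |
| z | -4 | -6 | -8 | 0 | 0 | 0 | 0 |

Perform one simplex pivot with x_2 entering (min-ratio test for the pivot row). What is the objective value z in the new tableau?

39

Ratio test on column x_2 — row 1: entry 0 ≤ 0; row 2: 13/2 = 13/2; row 3: 22/1 = 22. Minimum is 13/2 at row 2 (u2 leaves); pivot element 2.
Pivot on row 2; the z-row RHS becomes 0 − (-6)·(13/2) = 39.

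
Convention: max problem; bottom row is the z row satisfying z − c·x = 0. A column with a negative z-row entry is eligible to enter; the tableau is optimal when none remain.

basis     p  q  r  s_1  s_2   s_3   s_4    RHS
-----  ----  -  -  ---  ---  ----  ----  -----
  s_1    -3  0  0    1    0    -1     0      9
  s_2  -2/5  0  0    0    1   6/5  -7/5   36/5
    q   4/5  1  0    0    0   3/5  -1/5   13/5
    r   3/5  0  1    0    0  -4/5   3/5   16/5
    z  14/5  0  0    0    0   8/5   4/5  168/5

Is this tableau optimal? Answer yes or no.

Every z-row coefficient is ≥ 0, so the tableau is optimal.

yes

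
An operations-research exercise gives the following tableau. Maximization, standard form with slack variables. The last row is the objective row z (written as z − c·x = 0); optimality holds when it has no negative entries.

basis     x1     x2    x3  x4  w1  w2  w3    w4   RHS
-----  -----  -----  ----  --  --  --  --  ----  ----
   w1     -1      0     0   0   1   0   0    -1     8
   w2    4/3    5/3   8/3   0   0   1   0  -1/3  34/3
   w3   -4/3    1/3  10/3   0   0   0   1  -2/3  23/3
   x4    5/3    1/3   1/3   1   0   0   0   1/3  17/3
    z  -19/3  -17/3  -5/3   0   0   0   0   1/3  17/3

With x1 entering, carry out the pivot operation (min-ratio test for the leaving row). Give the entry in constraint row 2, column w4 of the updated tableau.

Ratio test on column x1 — row 1: entry -1 ≤ 0; row 2: (34/3)/(4/3) = 17/2; row 3: entry -4/3 ≤ 0; row 4: (17/3)/(5/3) = 17/5. Minimum is 17/5 at row 4 (x4 leaves); pivot element 5/3.
Divide row 4 by 5/3; eliminate column x1 from the other rows.
Row 2 update in column w4: -1/3 − (4/3)·(1/5) = -3/5.

-3/5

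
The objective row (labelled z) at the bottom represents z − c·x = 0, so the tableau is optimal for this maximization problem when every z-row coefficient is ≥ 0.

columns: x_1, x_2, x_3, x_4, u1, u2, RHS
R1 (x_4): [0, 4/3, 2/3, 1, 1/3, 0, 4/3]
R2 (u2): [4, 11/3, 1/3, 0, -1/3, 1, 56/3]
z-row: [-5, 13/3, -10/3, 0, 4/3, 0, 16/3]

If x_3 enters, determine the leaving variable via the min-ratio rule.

Column x_3 entries and ratios — x_4: (4/3)/(2/3) = 2; u2: (56/3)/(1/3) = 56.
Smallest ratio is 2 in the row of x_4, so x_4 leaves.

x_4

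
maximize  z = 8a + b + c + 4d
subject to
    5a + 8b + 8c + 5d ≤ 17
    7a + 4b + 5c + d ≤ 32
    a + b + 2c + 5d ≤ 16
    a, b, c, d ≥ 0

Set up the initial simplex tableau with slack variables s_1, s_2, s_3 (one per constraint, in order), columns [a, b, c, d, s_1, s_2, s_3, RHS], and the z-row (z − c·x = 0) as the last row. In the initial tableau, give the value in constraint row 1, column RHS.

The RHS of constraint 1 is b_1 = 17.

17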